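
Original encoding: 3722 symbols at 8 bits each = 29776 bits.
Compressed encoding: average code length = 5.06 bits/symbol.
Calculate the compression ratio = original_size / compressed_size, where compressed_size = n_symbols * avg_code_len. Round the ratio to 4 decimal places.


original_size = n_symbols * orig_bits = 3722 * 8 = 29776 bits
compressed_size = n_symbols * avg_code_len = 3722 * 5.06 = 18833.32 bits
ratio = original_size / compressed_size = 29776 / 18833.32 = 1.581

Compression ratio = 1.581


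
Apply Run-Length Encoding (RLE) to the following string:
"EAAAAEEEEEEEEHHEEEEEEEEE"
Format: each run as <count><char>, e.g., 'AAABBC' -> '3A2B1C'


Scanning runs left to right:
  i=0: run of 'E' x 1 -> '1E'
  i=1: run of 'A' x 4 -> '4A'
  i=5: run of 'E' x 8 -> '8E'
  i=13: run of 'H' x 2 -> '2H'
  i=15: run of 'E' x 9 -> '9E'

RLE = 1E4A8E2H9E


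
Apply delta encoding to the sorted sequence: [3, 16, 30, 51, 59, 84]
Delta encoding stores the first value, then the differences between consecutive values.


First value: 3
Deltas:
  16 - 3 = 13
  30 - 16 = 14
  51 - 30 = 21
  59 - 51 = 8
  84 - 59 = 25


Delta encoded: [3, 13, 14, 21, 8, 25]


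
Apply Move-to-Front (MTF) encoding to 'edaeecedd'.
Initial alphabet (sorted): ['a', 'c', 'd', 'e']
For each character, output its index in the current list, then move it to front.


MTF encoding:
'e': index 3 in ['a', 'c', 'd', 'e'] -> ['e', 'a', 'c', 'd']
'd': index 3 in ['e', 'a', 'c', 'd'] -> ['d', 'e', 'a', 'c']
'a': index 2 in ['d', 'e', 'a', 'c'] -> ['a', 'd', 'e', 'c']
'e': index 2 in ['a', 'd', 'e', 'c'] -> ['e', 'a', 'd', 'c']
'e': index 0 in ['e', 'a', 'd', 'c'] -> ['e', 'a', 'd', 'c']
'c': index 3 in ['e', 'a', 'd', 'c'] -> ['c', 'e', 'a', 'd']
'e': index 1 in ['c', 'e', 'a', 'd'] -> ['e', 'c', 'a', 'd']
'd': index 3 in ['e', 'c', 'a', 'd'] -> ['d', 'e', 'c', 'a']
'd': index 0 in ['d', 'e', 'c', 'a'] -> ['d', 'e', 'c', 'a']


Output: [3, 3, 2, 2, 0, 3, 1, 3, 0]


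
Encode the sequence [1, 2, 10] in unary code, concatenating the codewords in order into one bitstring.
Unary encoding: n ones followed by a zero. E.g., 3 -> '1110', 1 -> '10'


Encode each number as n ones followed by a terminating 0:
  1 -> 10 (2 bits)
  2 -> 110 (3 bits)
  10 -> 11111111110 (11 bits)
Total length = 2 + 3 + 11 = 16 bits.

Unary([1, 2, 10]) = 1011011111111110 (16 bits)


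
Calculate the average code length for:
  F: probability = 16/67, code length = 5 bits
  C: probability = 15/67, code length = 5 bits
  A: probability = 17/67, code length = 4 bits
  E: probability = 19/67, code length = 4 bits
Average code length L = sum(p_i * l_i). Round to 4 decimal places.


Weighted contributions p_i * l_i:
  F: (16/67) * 5 = 80/67
  C: (15/67) * 5 = 75/67
  A: (17/67) * 4 = 68/67
  E: (19/67) * 4 = 76/67
Sum = (80 + 75 + 68 + 76)/67 = 299/67

L = 299/67 = 4.4627 bits/symbol


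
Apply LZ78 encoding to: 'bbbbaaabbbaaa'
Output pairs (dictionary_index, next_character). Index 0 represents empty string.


LZ78 encoding steps:
Dictionary: {0: ''}
Step 1: w='' (idx 0), next='b' -> output (0, 'b'), add 'b' as idx 1
Step 2: w='b' (idx 1), next='b' -> output (1, 'b'), add 'bb' as idx 2
Step 3: w='b' (idx 1), next='a' -> output (1, 'a'), add 'ba' as idx 3
Step 4: w='' (idx 0), next='a' -> output (0, 'a'), add 'a' as idx 4
Step 5: w='a' (idx 4), next='b' -> output (4, 'b'), add 'ab' as idx 5
Step 6: w='bb' (idx 2), next='a' -> output (2, 'a'), add 'bba' as idx 6
Step 7: w='a' (idx 4), next='a' -> output (4, 'a'), add 'aa' as idx 7


Encoded: [(0, 'b'), (1, 'b'), (1, 'a'), (0, 'a'), (4, 'b'), (2, 'a'), (4, 'a')]


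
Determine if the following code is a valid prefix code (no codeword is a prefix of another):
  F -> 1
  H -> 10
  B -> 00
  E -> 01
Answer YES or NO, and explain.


Checking each pair (does one codeword prefix another?):
  F='1' vs H='10': prefix -- VIOLATION

NO -- this is NOT a valid prefix code. F (1) is a prefix of H (10).


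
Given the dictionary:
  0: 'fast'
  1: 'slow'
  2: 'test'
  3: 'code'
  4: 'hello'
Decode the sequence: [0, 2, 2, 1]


Look up each index in the dictionary:
  0 -> 'fast'
  2 -> 'test'
  2 -> 'test'
  1 -> 'slow'

Decoded: "fast test test slow"


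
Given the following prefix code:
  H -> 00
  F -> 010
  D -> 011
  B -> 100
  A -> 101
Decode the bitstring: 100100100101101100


Decoding step by step:
Bits 100 -> B
Bits 100 -> B
Bits 100 -> B
Bits 101 -> A
Bits 101 -> A
Bits 100 -> B


Decoded message: BBBAAB


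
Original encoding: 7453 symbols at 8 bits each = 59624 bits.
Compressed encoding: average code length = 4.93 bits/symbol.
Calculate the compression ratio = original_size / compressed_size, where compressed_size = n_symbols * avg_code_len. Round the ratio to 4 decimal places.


original_size = n_symbols * orig_bits = 7453 * 8 = 59624 bits
compressed_size = n_symbols * avg_code_len = 7453 * 4.93 = 36743.29 bits
ratio = original_size / compressed_size = 59624 / 36743.29 = 1.6227

Compression ratio = 1.6227


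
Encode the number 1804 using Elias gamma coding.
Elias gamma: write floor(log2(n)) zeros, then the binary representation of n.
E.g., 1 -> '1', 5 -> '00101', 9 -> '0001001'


num_bits = floor(log2(1804)) + 1 = 11
leading_zeros = num_bits - 1 = 10
binary(1804) = 11100001100

Elias gamma(1804) = '0000000000' + '11100001100' = 000000000011100001100 (21 bits)


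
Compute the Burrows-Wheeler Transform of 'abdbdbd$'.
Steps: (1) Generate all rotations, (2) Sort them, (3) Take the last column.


Rotations (sorted):
  0: $abdbdbd -> last char: d
  1: abdbdbd$ -> last char: $
  2: bd$abdbd -> last char: d
  3: bdbd$abd -> last char: d
  4: bdbdbd$a -> last char: a
  5: d$abdbdb -> last char: b
  6: dbd$abdb -> last char: b
  7: dbdbd$ab -> last char: b


BWT = d$ddabbb


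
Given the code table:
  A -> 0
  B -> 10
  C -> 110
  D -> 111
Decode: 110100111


Decoding:
110 -> C
10 -> B
0 -> A
111 -> D


Result: CBAD


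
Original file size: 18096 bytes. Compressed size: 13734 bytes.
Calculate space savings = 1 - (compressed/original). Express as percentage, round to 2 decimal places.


ratio = compressed/original = 13734/18096 = 0.758952
savings = 1 - ratio = 1 - 0.758952 = 0.241048
as a percentage: 0.241048 * 100 = 24.1%

Space savings = 1 - 13734/18096 = 24.1%


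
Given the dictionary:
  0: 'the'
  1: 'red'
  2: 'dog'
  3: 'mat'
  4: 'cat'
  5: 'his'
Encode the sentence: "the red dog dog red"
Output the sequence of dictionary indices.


Look up each word in the dictionary:
  'the' -> 0
  'red' -> 1
  'dog' -> 2
  'dog' -> 2
  'red' -> 1

Encoded: [0, 1, 2, 2, 1]


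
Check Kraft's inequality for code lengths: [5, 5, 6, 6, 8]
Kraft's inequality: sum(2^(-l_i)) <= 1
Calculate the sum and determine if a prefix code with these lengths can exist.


Sum = 2^(-5) + 2^(-5) + 2^(-6) + 2^(-6) + 2^(-8)
    = 0.03125 + 0.03125 + 0.015625 + 0.015625 + 0.00390625
    = 25/256 = 0.09765625
Since 0.09765625 <= 1, Kraft's inequality IS satisfied.
A prefix code with these lengths CAN exist.

Kraft sum = 0.09765625. Satisfied.


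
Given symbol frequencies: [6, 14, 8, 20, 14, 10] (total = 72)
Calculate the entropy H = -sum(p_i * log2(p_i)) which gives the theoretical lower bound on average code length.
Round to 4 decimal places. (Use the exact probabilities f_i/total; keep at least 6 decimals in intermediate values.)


Per-symbol terms -p_i * log2(p_i) with p_i = f_i/72:
  p = 6/72 = 0.083333: log2(p) = -3.584963, -p*log2(p) = 0.298747
  p = 14/72 = 0.194444: log2(p) = -2.362570, -p*log2(p) = 0.459389
  p = 8/72 = 0.111111: log2(p) = -3.169925, -p*log2(p) = 0.352214
  p = 20/72 = 0.277778: log2(p) = -1.847997, -p*log2(p) = 0.513332
  p = 14/72 = 0.194444: log2(p) = -2.362570, -p*log2(p) = 0.459389
  p = 10/72 = 0.138889: log2(p) = -2.847997, -p*log2(p) = 0.395555
H = 0.298747 + 0.459389 + 0.352214 + 0.513332 + 0.459389 + 0.395555 = 2.478626

H = 2.4786 bits/symbol


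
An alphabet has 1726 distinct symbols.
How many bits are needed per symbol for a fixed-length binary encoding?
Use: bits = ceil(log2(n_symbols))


log2(1726) = 10.7532
Bracket: 2^10 = 1024 < 1726 <= 2^11 = 2048
So ceil(log2(1726)) = 11

bits = ceil(log2(1726)) = ceil(10.7532) = 11 bits


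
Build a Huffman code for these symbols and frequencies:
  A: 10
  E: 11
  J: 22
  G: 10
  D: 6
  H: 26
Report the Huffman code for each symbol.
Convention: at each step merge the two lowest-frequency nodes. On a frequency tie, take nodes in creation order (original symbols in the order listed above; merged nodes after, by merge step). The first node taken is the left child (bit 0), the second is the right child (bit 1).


Huffman tree construction:
Step 1: Merge D(6) + A(10) = 16
Step 2: Merge G(10) + E(11) = 21
Step 3: Merge (D+A)(16) + (G+E)(21) = 37
Step 4: Merge J(22) + H(26) = 48
Step 5: Merge ((D+A)+(G+E))(37) + (J+H)(48) = 85
Read each symbol's code off the tree from the root (left child = 0, right child = 1).

Codes:
  A: 001 (length 3)
  E: 011 (length 3)
  J: 10 (length 2)
  G: 010 (length 3)
  D: 000 (length 3)
  H: 11 (length 2)
Average code length: 207/85 = 2.4353 bits/symbol


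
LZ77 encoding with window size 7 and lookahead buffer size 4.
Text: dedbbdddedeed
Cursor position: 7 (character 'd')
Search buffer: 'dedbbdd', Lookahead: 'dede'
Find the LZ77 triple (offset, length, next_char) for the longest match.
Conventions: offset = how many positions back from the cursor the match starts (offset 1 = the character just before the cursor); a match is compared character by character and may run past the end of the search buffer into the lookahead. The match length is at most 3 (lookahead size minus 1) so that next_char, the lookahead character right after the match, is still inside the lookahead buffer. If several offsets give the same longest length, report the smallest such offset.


Try each offset into the search buffer:
  offset=1 (pos 6, char 'd'): match length 1
  offset=2 (pos 5, char 'd'): match length 1
  offset=3 (pos 4, char 'b'): match length 0
  offset=4 (pos 3, char 'b'): match length 0
  offset=5 (pos 2, char 'd'): match length 1
  offset=6 (pos 1, char 'e'): match length 0
  offset=7 (pos 0, char 'd'): match length 3
Longest match has length 3 at offset 7.
next_char = character at position 7 + 3 = 10 -> 'e'

Best match: offset=7, length=3 (matching 'ded' starting at position 0)
LZ77 triple: (7, 3, 'e')


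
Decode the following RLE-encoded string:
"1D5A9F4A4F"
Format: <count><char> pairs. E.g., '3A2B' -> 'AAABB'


Expanding each <count><char> pair:
  1D -> 'D'
  5A -> 'AAAAA'
  9F -> 'FFFFFFFFF'
  4A -> 'AAAA'
  4F -> 'FFFF'

Decoded = DAAAAAFFFFFFFFFAAAAFFFF


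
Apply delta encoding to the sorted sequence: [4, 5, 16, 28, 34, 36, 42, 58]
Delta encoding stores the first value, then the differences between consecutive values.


First value: 4
Deltas:
  5 - 4 = 1
  16 - 5 = 11
  28 - 16 = 12
  34 - 28 = 6
  36 - 34 = 2
  42 - 36 = 6
  58 - 42 = 16


Delta encoded: [4, 1, 11, 12, 6, 2, 6, 16]


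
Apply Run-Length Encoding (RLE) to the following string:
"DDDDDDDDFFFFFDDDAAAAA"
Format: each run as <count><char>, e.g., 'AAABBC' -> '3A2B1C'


Scanning runs left to right:
  i=0: run of 'D' x 8 -> '8D'
  i=8: run of 'F' x 5 -> '5F'
  i=13: run of 'D' x 3 -> '3D'
  i=16: run of 'A' x 5 -> '5A'

RLE = 8D5F3D5A


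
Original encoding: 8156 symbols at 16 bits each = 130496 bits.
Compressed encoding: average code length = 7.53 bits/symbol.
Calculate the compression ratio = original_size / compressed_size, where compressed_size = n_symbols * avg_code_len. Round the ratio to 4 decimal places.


original_size = n_symbols * orig_bits = 8156 * 16 = 130496 bits
compressed_size = n_symbols * avg_code_len = 8156 * 7.53 = 61414.68 bits
ratio = original_size / compressed_size = 130496 / 61414.68 = 2.1248

Compression ratio = 2.1248


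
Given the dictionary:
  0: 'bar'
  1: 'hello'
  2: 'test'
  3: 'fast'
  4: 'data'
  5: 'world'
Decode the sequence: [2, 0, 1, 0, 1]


Look up each index in the dictionary:
  2 -> 'test'
  0 -> 'bar'
  1 -> 'hello'
  0 -> 'bar'
  1 -> 'hello'

Decoded: "test bar hello bar hello"


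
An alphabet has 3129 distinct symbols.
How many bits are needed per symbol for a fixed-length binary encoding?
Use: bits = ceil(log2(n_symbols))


log2(3129) = 11.6115
Bracket: 2^11 = 2048 < 3129 <= 2^12 = 4096
So ceil(log2(3129)) = 12

bits = ceil(log2(3129)) = ceil(11.6115) = 12 bits


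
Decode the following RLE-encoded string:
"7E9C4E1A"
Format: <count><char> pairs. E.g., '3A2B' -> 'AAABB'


Expanding each <count><char> pair:
  7E -> 'EEEEEEE'
  9C -> 'CCCCCCCCC'
  4E -> 'EEEE'
  1A -> 'A'

Decoded = EEEEEEECCCCCCCCCEEEEA


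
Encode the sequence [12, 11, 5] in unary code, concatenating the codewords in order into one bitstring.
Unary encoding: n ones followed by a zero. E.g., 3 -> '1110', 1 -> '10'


Encode each number as n ones followed by a terminating 0:
  12 -> 1111111111110 (13 bits)
  11 -> 111111111110 (12 bits)
  5 -> 111110 (6 bits)
Total length = 13 + 12 + 6 = 31 bits.

Unary([12, 11, 5]) = 1111111111110111111111110111110 (31 bits)


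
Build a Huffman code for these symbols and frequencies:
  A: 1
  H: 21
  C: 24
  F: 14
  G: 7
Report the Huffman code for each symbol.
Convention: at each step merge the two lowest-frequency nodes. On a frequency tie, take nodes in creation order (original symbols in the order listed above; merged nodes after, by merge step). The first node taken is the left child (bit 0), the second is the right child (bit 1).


Huffman tree construction:
Step 1: Merge A(1) + G(7) = 8
Step 2: Merge (A+G)(8) + F(14) = 22
Step 3: Merge H(21) + ((A+G)+F)(22) = 43
Step 4: Merge C(24) + (H+((A+G)+F))(43) = 67
Read each symbol's code off the tree from the root (left child = 0, right child = 1).

Codes:
  A: 1100 (length 4)
  H: 10 (length 2)
  C: 0 (length 1)
  F: 111 (length 3)
  G: 1101 (length 4)
Average code length: 140/67 = 2.0896 bits/symbol


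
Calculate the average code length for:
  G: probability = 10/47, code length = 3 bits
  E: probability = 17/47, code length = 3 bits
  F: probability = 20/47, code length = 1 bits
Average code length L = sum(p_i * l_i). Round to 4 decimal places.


Weighted contributions p_i * l_i:
  G: (10/47) * 3 = 30/47
  E: (17/47) * 3 = 51/47
  F: (20/47) * 1 = 20/47
Sum = (30 + 51 + 20)/47 = 101/47

L = 101/47 = 2.1489 bits/symbol


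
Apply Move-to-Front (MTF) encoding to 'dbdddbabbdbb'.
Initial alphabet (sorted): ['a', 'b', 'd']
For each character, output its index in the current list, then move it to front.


MTF encoding:
'd': index 2 in ['a', 'b', 'd'] -> ['d', 'a', 'b']
'b': index 2 in ['d', 'a', 'b'] -> ['b', 'd', 'a']
'd': index 1 in ['b', 'd', 'a'] -> ['d', 'b', 'a']
'd': index 0 in ['d', 'b', 'a'] -> ['d', 'b', 'a']
'd': index 0 in ['d', 'b', 'a'] -> ['d', 'b', 'a']
'b': index 1 in ['d', 'b', 'a'] -> ['b', 'd', 'a']
'a': index 2 in ['b', 'd', 'a'] -> ['a', 'b', 'd']
'b': index 1 in ['a', 'b', 'd'] -> ['b', 'a', 'd']
'b': index 0 in ['b', 'a', 'd'] -> ['b', 'a', 'd']
'd': index 2 in ['b', 'a', 'd'] -> ['d', 'b', 'a']
'b': index 1 in ['d', 'b', 'a'] -> ['b', 'd', 'a']
'b': index 0 in ['b', 'd', 'a'] -> ['b', 'd', 'a']


Output: [2, 2, 1, 0, 0, 1, 2, 1, 0, 2, 1, 0]


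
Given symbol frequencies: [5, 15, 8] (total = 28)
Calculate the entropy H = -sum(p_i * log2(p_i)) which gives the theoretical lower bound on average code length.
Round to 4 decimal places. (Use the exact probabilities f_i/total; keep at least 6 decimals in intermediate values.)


Per-symbol terms -p_i * log2(p_i) with p_i = f_i/28:
  p = 5/28 = 0.178571: log2(p) = -2.485427, -p*log2(p) = 0.443826
  p = 15/28 = 0.535714: log2(p) = -0.900464, -p*log2(p) = 0.482392
  p = 8/28 = 0.285714: log2(p) = -1.807355, -p*log2(p) = 0.516387
H = 0.443826 + 0.482392 + 0.516387 = 1.442605

H = 1.4426 bits/symbol


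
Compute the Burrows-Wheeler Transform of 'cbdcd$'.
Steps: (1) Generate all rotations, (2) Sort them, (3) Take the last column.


Rotations (sorted):
  0: $cbdcd -> last char: d
  1: bdcd$c -> last char: c
  2: cbdcd$ -> last char: $
  3: cd$cbd -> last char: d
  4: d$cbdc -> last char: c
  5: dcd$cb -> last char: b


BWT = dc$dcb


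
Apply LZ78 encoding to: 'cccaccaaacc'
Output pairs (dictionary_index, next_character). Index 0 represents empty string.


LZ78 encoding steps:
Dictionary: {0: ''}
Step 1: w='' (idx 0), next='c' -> output (0, 'c'), add 'c' as idx 1
Step 2: w='c' (idx 1), next='c' -> output (1, 'c'), add 'cc' as idx 2
Step 3: w='' (idx 0), next='a' -> output (0, 'a'), add 'a' as idx 3
Step 4: w='cc' (idx 2), next='a' -> output (2, 'a'), add 'cca' as idx 4
Step 5: w='a' (idx 3), next='a' -> output (3, 'a'), add 'aa' as idx 5
Step 6: w='cc' (idx 2), end of input -> output (2, '')


Encoded: [(0, 'c'), (1, 'c'), (0, 'a'), (2, 'a'), (3, 'a'), (2, '')]


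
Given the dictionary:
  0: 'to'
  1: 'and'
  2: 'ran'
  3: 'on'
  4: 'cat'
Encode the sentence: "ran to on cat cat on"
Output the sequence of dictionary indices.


Look up each word in the dictionary:
  'ran' -> 2
  'to' -> 0
  'on' -> 3
  'cat' -> 4
  'cat' -> 4
  'on' -> 3

Encoded: [2, 0, 3, 4, 4, 3]


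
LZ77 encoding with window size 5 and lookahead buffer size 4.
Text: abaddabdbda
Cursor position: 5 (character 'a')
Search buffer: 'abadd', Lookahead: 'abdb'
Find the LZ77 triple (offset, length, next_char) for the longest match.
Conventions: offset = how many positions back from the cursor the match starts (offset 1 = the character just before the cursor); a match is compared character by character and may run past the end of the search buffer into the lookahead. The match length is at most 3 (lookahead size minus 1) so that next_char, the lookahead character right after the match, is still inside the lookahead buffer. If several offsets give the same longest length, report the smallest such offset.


Try each offset into the search buffer:
  offset=1 (pos 4, char 'd'): match length 0
  offset=2 (pos 3, char 'd'): match length 0
  offset=3 (pos 2, char 'a'): match length 1
  offset=4 (pos 1, char 'b'): match length 0
  offset=5 (pos 0, char 'a'): match length 2
Longest match has length 2 at offset 5.
next_char = character at position 5 + 2 = 7 -> 'd'

Best match: offset=5, length=2 (matching 'ab' starting at position 0)
LZ77 triple: (5, 2, 'd')


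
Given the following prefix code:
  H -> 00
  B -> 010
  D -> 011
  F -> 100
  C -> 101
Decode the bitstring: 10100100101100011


Decoding step by step:
Bits 101 -> C
Bits 00 -> H
Bits 100 -> F
Bits 101 -> C
Bits 100 -> F
Bits 011 -> D


Decoded message: CHFCFD


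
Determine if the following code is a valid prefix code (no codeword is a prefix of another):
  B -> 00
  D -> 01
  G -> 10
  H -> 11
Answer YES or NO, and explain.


Checking each pair (does one codeword prefix another?):
  B='00' vs D='01': no prefix
  B='00' vs G='10': no prefix
  B='00' vs H='11': no prefix
  D='01' vs B='00': no prefix
  D='01' vs G='10': no prefix
  D='01' vs H='11': no prefix
  G='10' vs B='00': no prefix
  G='10' vs D='01': no prefix
  G='10' vs H='11': no prefix
  H='11' vs B='00': no prefix
  H='11' vs D='01': no prefix
  H='11' vs G='10': no prefix
No violation found over all pairs.

YES -- this is a valid prefix code. No codeword is a prefix of any other codeword.


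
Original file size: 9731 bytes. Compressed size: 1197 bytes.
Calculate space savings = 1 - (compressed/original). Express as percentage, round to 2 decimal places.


ratio = compressed/original = 1197/9731 = 0.123009
savings = 1 - ratio = 1 - 0.123009 = 0.876991
as a percentage: 0.876991 * 100 = 87.7%

Space savings = 1 - 1197/9731 = 87.7%


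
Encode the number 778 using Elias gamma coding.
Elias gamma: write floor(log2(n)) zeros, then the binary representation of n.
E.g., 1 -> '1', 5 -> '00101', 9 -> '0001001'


num_bits = floor(log2(778)) + 1 = 10
leading_zeros = num_bits - 1 = 9
binary(778) = 1100001010

Elias gamma(778) = '000000000' + '1100001010' = 0000000001100001010 (19 bits)


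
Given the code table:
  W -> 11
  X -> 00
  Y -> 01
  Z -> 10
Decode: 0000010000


Decoding:
00 -> X
00 -> X
01 -> Y
00 -> X
00 -> X


Result: XXYXX


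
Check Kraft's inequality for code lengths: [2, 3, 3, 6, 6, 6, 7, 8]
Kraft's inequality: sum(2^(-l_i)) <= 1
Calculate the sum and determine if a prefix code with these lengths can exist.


Sum = 2^(-2) + 2^(-3) + 2^(-3) + 2^(-6) + 2^(-6) + 2^(-6) + 2^(-7) + 2^(-8)
    = 0.25 + 0.125 + 0.125 + 0.015625 + 0.015625 + 0.015625 + 0.0078125 + 0.00390625
    = 143/256 = 0.55859375
Since 0.55859375 <= 1, Kraft's inequality IS satisfied.
A prefix code with these lengths CAN exist.

Kraft sum = 0.55859375. Satisfied.


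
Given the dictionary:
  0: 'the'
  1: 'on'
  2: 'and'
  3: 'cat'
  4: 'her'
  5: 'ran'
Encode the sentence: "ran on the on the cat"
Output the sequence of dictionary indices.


Look up each word in the dictionary:
  'ran' -> 5
  'on' -> 1
  'the' -> 0
  'on' -> 1
  'the' -> 0
  'cat' -> 3

Encoded: [5, 1, 0, 1, 0, 3]


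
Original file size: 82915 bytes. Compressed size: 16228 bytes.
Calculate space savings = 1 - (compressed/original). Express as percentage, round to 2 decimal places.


ratio = compressed/original = 16228/82915 = 0.195719
savings = 1 - ratio = 1 - 0.195719 = 0.804281
as a percentage: 0.804281 * 100 = 80.43%

Space savings = 1 - 16228/82915 = 80.43%


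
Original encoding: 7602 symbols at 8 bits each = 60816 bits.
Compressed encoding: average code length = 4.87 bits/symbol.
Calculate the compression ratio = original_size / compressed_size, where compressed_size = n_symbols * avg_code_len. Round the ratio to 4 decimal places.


original_size = n_symbols * orig_bits = 7602 * 8 = 60816 bits
compressed_size = n_symbols * avg_code_len = 7602 * 4.87 = 37021.74 bits
ratio = original_size / compressed_size = 60816 / 37021.74 = 1.6427

Compression ratio = 1.6427


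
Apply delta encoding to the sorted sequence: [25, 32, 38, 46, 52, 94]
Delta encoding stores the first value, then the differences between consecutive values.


First value: 25
Deltas:
  32 - 25 = 7
  38 - 32 = 6
  46 - 38 = 8
  52 - 46 = 6
  94 - 52 = 42


Delta encoded: [25, 7, 6, 8, 6, 42]


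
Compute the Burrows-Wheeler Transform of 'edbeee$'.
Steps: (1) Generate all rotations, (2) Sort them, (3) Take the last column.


Rotations (sorted):
  0: $edbeee -> last char: e
  1: beee$ed -> last char: d
  2: dbeee$e -> last char: e
  3: e$edbee -> last char: e
  4: edbeee$ -> last char: $
  5: ee$edbe -> last char: e
  6: eee$edb -> last char: b


BWT = edee$eb


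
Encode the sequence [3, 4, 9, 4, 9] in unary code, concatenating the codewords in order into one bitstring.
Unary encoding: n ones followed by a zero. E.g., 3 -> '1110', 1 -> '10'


Encode each number as n ones followed by a terminating 0:
  3 -> 1110 (4 bits)
  4 -> 11110 (5 bits)
  9 -> 1111111110 (10 bits)
  4 -> 11110 (5 bits)
  9 -> 1111111110 (10 bits)
Total length = 4 + 5 + 10 + 5 + 10 = 34 bits.

Unary([3, 4, 9, 4, 9]) = 1110111101111111110111101111111110 (34 bits)


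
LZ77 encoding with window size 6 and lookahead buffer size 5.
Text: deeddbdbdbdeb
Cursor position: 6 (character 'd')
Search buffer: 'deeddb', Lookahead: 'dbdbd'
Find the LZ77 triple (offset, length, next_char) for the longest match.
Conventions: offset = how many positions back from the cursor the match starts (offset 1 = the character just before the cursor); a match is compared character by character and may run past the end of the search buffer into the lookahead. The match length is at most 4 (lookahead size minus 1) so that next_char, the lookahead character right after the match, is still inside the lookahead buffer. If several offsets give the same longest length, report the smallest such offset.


Try each offset into the search buffer:
  offset=1 (pos 5, char 'b'): match length 0
  offset=2 (pos 4, char 'd'): match length 4
  offset=3 (pos 3, char 'd'): match length 1
  offset=4 (pos 2, char 'e'): match length 0
  offset=5 (pos 1, char 'e'): match length 0
  offset=6 (pos 0, char 'd'): match length 1
Longest match has length 4 at offset 2.
next_char = character at position 6 + 4 = 10 -> 'd'

Best match: offset=2, length=4 (matching 'dbdb' starting at position 4)
LZ77 triple: (2, 4, 'd')


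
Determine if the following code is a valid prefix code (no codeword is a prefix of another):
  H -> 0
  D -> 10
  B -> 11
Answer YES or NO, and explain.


Checking each pair (does one codeword prefix another?):
  H='0' vs D='10': no prefix
  H='0' vs B='11': no prefix
  D='10' vs H='0': no prefix
  D='10' vs B='11': no prefix
  B='11' vs H='0': no prefix
  B='11' vs D='10': no prefix
No violation found over all pairs.

YES -- this is a valid prefix code. No codeword is a prefix of any other codeword.


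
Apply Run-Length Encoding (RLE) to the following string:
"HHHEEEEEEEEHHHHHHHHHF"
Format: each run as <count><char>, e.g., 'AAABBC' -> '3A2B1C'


Scanning runs left to right:
  i=0: run of 'H' x 3 -> '3H'
  i=3: run of 'E' x 8 -> '8E'
  i=11: run of 'H' x 9 -> '9H'
  i=20: run of 'F' x 1 -> '1F'

RLE = 3H8E9H1F


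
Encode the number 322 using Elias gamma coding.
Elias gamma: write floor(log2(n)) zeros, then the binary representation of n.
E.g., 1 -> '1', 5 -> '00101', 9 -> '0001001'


num_bits = floor(log2(322)) + 1 = 9
leading_zeros = num_bits - 1 = 8
binary(322) = 101000010

Elias gamma(322) = '00000000' + '101000010' = 00000000101000010 (17 bits)


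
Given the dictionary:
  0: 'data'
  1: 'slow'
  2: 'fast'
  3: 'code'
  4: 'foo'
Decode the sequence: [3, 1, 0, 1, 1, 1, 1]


Look up each index in the dictionary:
  3 -> 'code'
  1 -> 'slow'
  0 -> 'data'
  1 -> 'slow'
  1 -> 'slow'
  1 -> 'slow'
  1 -> 'slow'

Decoded: "code slow data slow slow slow slow"


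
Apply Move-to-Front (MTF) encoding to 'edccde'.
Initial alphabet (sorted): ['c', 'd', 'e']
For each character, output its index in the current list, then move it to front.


MTF encoding:
'e': index 2 in ['c', 'd', 'e'] -> ['e', 'c', 'd']
'd': index 2 in ['e', 'c', 'd'] -> ['d', 'e', 'c']
'c': index 2 in ['d', 'e', 'c'] -> ['c', 'd', 'e']
'c': index 0 in ['c', 'd', 'e'] -> ['c', 'd', 'e']
'd': index 1 in ['c', 'd', 'e'] -> ['d', 'c', 'e']
'e': index 2 in ['d', 'c', 'e'] -> ['e', 'd', 'c']


Output: [2, 2, 2, 0, 1, 2]


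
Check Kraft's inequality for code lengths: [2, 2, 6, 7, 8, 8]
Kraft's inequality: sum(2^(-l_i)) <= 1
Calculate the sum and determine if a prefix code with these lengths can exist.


Sum = 2^(-2) + 2^(-2) + 2^(-6) + 2^(-7) + 2^(-8) + 2^(-8)
    = 0.25 + 0.25 + 0.015625 + 0.0078125 + 0.00390625 + 0.00390625
    = 136/256 = 0.53125
Since 0.53125 <= 1, Kraft's inequality IS satisfied.
A prefix code with these lengths CAN exist.

Kraft sum = 0.53125. Satisfied.


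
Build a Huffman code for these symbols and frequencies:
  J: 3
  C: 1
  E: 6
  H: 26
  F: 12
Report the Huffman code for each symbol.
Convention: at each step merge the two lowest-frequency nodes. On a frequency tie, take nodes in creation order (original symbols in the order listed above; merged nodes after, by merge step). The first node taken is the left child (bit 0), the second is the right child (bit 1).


Huffman tree construction:
Step 1: Merge C(1) + J(3) = 4
Step 2: Merge (C+J)(4) + E(6) = 10
Step 3: Merge ((C+J)+E)(10) + F(12) = 22
Step 4: Merge (((C+J)+E)+F)(22) + H(26) = 48
Read each symbol's code off the tree from the root (left child = 0, right child = 1).

Codes:
  J: 0001 (length 4)
  C: 0000 (length 4)
  E: 001 (length 3)
  H: 1 (length 1)
  F: 01 (length 2)
Average code length: 84/48 = 1.7500 bits/symbol


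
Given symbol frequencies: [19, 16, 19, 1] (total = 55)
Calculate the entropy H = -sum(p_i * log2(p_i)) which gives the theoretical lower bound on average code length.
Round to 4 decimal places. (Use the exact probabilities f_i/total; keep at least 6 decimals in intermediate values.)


Per-symbol terms -p_i * log2(p_i) with p_i = f_i/55:
  p = 19/55 = 0.345455: log2(p) = -1.533432, -p*log2(p) = 0.529731
  p = 16/55 = 0.290909: log2(p) = -1.781360, -p*log2(p) = 0.518214
  p = 19/55 = 0.345455: log2(p) = -1.533432, -p*log2(p) = 0.529731
  p = 1/55 = 0.018182: log2(p) = -5.781360, -p*log2(p) = 0.105116
H = 0.529731 + 0.518214 + 0.529731 + 0.105116 = 1.682792

H = 1.6828 bits/symbol


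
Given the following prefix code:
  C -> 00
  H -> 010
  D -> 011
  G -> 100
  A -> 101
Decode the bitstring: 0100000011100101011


Decoding step by step:
Bits 010 -> H
Bits 00 -> C
Bits 00 -> C
Bits 011 -> D
Bits 100 -> G
Bits 101 -> A
Bits 011 -> D


Decoded message: HCCDGAD


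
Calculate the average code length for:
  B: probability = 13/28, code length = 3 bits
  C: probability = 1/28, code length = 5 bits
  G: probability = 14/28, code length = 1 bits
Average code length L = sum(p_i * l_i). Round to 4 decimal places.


Weighted contributions p_i * l_i:
  B: (13/28) * 3 = 39/28
  C: (1/28) * 5 = 5/28
  G: (14/28) * 1 = 14/28
Sum = (39 + 5 + 14)/28 = 58/28

L = 58/28 = 2.0714 bits/symbol


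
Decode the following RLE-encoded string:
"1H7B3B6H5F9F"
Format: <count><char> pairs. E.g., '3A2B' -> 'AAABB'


Expanding each <count><char> pair:
  1H -> 'H'
  7B -> 'BBBBBBB'
  3B -> 'BBB'
  6H -> 'HHHHHH'
  5F -> 'FFFFF'
  9F -> 'FFFFFFFFF'

Decoded = HBBBBBBBBBBHHHHHHFFFFFFFFFFFFFF


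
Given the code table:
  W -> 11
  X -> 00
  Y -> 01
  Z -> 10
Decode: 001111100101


Decoding:
00 -> X
11 -> W
11 -> W
10 -> Z
01 -> Y
01 -> Y


Result: XWWZYY


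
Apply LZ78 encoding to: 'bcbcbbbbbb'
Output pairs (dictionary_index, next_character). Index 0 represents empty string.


LZ78 encoding steps:
Dictionary: {0: ''}
Step 1: w='' (idx 0), next='b' -> output (0, 'b'), add 'b' as idx 1
Step 2: w='' (idx 0), next='c' -> output (0, 'c'), add 'c' as idx 2
Step 3: w='b' (idx 1), next='c' -> output (1, 'c'), add 'bc' as idx 3
Step 4: w='b' (idx 1), next='b' -> output (1, 'b'), add 'bb' as idx 4
Step 5: w='bb' (idx 4), next='b' -> output (4, 'b'), add 'bbb' as idx 5
Step 6: w='b' (idx 1), end of input -> output (1, '')


Encoded: [(0, 'b'), (0, 'c'), (1, 'c'), (1, 'b'), (4, 'b'), (1, '')]


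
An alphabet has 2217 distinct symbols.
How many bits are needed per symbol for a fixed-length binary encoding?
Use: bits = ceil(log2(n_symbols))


log2(2217) = 11.1144
Bracket: 2^11 = 2048 < 2217 <= 2^12 = 4096
So ceil(log2(2217)) = 12

bits = ceil(log2(2217)) = ceil(11.1144) = 12 bits


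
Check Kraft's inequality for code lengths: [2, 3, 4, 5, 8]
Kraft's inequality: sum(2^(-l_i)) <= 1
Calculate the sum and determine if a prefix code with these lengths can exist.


Sum = 2^(-2) + 2^(-3) + 2^(-4) + 2^(-5) + 2^(-8)
    = 0.25 + 0.125 + 0.0625 + 0.03125 + 0.00390625
    = 121/256 = 0.47265625
Since 0.47265625 <= 1, Kraft's inequality IS satisfied.
A prefix code with these lengths CAN exist.

Kraft sum = 0.47265625. Satisfied.


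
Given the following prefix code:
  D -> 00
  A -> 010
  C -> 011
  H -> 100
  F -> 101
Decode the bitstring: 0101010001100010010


Decoding step by step:
Bits 010 -> A
Bits 101 -> F
Bits 00 -> D
Bits 011 -> C
Bits 00 -> D
Bits 010 -> A
Bits 010 -> A


Decoded message: AFDCDAA


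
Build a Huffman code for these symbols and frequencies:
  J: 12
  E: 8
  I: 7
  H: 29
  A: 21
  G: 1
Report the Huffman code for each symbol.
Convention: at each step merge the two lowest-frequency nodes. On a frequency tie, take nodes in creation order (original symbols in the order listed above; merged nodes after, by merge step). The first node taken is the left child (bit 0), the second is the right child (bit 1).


Huffman tree construction:
Step 1: Merge G(1) + I(7) = 8
Step 2: Merge E(8) + (G+I)(8) = 16
Step 3: Merge J(12) + (E+(G+I))(16) = 28
Step 4: Merge A(21) + (J+(E+(G+I)))(28) = 49
Step 5: Merge H(29) + (A+(J+(E+(G+I))))(49) = 78
Read each symbol's code off the tree from the root (left child = 0, right child = 1).

Codes:
  J: 110 (length 3)
  E: 1110 (length 4)
  I: 11111 (length 5)
  H: 0 (length 1)
  A: 10 (length 2)
  G: 11110 (length 5)
Average code length: 179/78 = 2.2949 bits/symbol


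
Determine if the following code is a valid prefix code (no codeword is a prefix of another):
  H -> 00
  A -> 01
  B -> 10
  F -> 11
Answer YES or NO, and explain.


Checking each pair (does one codeword prefix another?):
  H='00' vs A='01': no prefix
  H='00' vs B='10': no prefix
  H='00' vs F='11': no prefix
  A='01' vs H='00': no prefix
  A='01' vs B='10': no prefix
  A='01' vs F='11': no prefix
  B='10' vs H='00': no prefix
  B='10' vs A='01': no prefix
  B='10' vs F='11': no prefix
  F='11' vs H='00': no prefix
  F='11' vs A='01': no prefix
  F='11' vs B='10': no prefix
No violation found over all pairs.

YES -- this is a valid prefix code. No codeword is a prefix of any other codeword.


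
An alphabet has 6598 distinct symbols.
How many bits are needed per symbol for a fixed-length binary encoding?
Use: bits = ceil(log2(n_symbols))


log2(6598) = 12.6878
Bracket: 2^12 = 4096 < 6598 <= 2^13 = 8192
So ceil(log2(6598)) = 13

bits = ceil(log2(6598)) = ceil(12.6878) = 13 bits


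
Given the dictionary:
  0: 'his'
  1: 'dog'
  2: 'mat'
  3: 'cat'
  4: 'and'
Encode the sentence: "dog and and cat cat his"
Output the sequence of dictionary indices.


Look up each word in the dictionary:
  'dog' -> 1
  'and' -> 4
  'and' -> 4
  'cat' -> 3
  'cat' -> 3
  'his' -> 0

Encoded: [1, 4, 4, 3, 3, 0]


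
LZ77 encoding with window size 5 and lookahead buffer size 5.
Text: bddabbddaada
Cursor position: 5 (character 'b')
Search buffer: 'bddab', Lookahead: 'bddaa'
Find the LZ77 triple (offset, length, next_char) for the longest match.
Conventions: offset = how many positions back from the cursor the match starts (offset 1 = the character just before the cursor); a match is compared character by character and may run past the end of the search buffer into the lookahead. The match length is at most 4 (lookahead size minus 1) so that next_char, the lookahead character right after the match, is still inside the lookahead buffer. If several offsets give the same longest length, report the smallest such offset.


Try each offset into the search buffer:
  offset=1 (pos 4, char 'b'): match length 1
  offset=2 (pos 3, char 'a'): match length 0
  offset=3 (pos 2, char 'd'): match length 0
  offset=4 (pos 1, char 'd'): match length 0
  offset=5 (pos 0, char 'b'): match length 4
Longest match has length 4 at offset 5.
next_char = character at position 5 + 4 = 9 -> 'a'

Best match: offset=5, length=4 (matching 'bdda' starting at position 0)
LZ77 triple: (5, 4, 'a')


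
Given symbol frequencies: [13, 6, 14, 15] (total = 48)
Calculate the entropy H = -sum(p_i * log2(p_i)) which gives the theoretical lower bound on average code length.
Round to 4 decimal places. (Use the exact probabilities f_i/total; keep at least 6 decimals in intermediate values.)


Per-symbol terms -p_i * log2(p_i) with p_i = f_i/48:
  p = 13/48 = 0.270833: log2(p) = -1.884523, -p*log2(p) = 0.510392
  p = 6/48 = 0.125000: log2(p) = -3.000000, -p*log2(p) = 0.375000
  p = 14/48 = 0.291667: log2(p) = -1.777608, -p*log2(p) = 0.518469
  p = 15/48 = 0.312500: log2(p) = -1.678072, -p*log2(p) = 0.524397
H = 0.510392 + 0.375000 + 0.518469 + 0.524397 = 1.928258

H = 1.9283 bits/symbol


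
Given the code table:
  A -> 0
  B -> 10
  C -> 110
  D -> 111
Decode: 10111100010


Decoding:
10 -> B
111 -> D
10 -> B
0 -> A
0 -> A
10 -> B


Result: BDBAAB


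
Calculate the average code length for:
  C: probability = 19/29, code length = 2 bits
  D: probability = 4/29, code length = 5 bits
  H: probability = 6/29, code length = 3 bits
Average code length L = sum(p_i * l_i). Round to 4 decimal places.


Weighted contributions p_i * l_i:
  C: (19/29) * 2 = 38/29
  D: (4/29) * 5 = 20/29
  H: (6/29) * 3 = 18/29
Sum = (38 + 20 + 18)/29 = 76/29

L = 76/29 = 2.6207 bits/symbol


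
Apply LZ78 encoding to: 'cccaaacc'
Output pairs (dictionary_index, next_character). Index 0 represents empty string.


LZ78 encoding steps:
Dictionary: {0: ''}
Step 1: w='' (idx 0), next='c' -> output (0, 'c'), add 'c' as idx 1
Step 2: w='c' (idx 1), next='c' -> output (1, 'c'), add 'cc' as idx 2
Step 3: w='' (idx 0), next='a' -> output (0, 'a'), add 'a' as idx 3
Step 4: w='a' (idx 3), next='a' -> output (3, 'a'), add 'aa' as idx 4
Step 5: w='cc' (idx 2), end of input -> output (2, '')


Encoded: [(0, 'c'), (1, 'c'), (0, 'a'), (3, 'a'), (2, '')]


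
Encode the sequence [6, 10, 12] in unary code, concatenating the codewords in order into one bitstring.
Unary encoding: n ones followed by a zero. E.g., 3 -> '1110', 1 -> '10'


Encode each number as n ones followed by a terminating 0:
  6 -> 1111110 (7 bits)
  10 -> 11111111110 (11 bits)
  12 -> 1111111111110 (13 bits)
Total length = 7 + 11 + 13 = 31 bits.

Unary([6, 10, 12]) = 1111110111111111101111111111110 (31 bits)


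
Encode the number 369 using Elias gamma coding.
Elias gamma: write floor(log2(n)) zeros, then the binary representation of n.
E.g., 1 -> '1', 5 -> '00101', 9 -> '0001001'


num_bits = floor(log2(369)) + 1 = 9
leading_zeros = num_bits - 1 = 8
binary(369) = 101110001

Elias gamma(369) = '00000000' + '101110001' = 00000000101110001 (17 bits)


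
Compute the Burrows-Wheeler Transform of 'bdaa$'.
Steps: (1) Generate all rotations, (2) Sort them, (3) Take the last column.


Rotations (sorted):
  0: $bdaa -> last char: a
  1: a$bda -> last char: a
  2: aa$bd -> last char: d
  3: bdaa$ -> last char: $
  4: daa$b -> last char: b


BWT = aad$b


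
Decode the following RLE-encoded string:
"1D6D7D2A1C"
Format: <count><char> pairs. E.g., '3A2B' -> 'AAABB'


Expanding each <count><char> pair:
  1D -> 'D'
  6D -> 'DDDDDD'
  7D -> 'DDDDDDD'
  2A -> 'AA'
  1C -> 'C'

Decoded = DDDDDDDDDDDDDDAAC


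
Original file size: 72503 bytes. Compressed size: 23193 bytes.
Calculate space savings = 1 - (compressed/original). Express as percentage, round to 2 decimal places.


ratio = compressed/original = 23193/72503 = 0.31989
savings = 1 - ratio = 1 - 0.31989 = 0.68011
as a percentage: 0.68011 * 100 = 68.01%

Space savings = 1 - 23193/72503 = 68.01%


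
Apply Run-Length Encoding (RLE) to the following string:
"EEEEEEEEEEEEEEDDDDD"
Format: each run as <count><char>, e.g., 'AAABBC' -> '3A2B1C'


Scanning runs left to right:
  i=0: run of 'E' x 14 -> '14E'
  i=14: run of 'D' x 5 -> '5D'

RLE = 14E5D


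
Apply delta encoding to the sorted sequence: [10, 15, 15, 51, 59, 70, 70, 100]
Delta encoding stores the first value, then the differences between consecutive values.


First value: 10
Deltas:
  15 - 10 = 5
  15 - 15 = 0
  51 - 15 = 36
  59 - 51 = 8
  70 - 59 = 11
  70 - 70 = 0
  100 - 70 = 30


Delta encoded: [10, 5, 0, 36, 8, 11, 0, 30]


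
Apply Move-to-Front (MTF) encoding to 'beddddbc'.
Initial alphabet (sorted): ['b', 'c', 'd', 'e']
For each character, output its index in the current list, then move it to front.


MTF encoding:
'b': index 0 in ['b', 'c', 'd', 'e'] -> ['b', 'c', 'd', 'e']
'e': index 3 in ['b', 'c', 'd', 'e'] -> ['e', 'b', 'c', 'd']
'd': index 3 in ['e', 'b', 'c', 'd'] -> ['d', 'e', 'b', 'c']
'd': index 0 in ['d', 'e', 'b', 'c'] -> ['d', 'e', 'b', 'c']
'd': index 0 in ['d', 'e', 'b', 'c'] -> ['d', 'e', 'b', 'c']
'd': index 0 in ['d', 'e', 'b', 'c'] -> ['d', 'e', 'b', 'c']
'b': index 2 in ['d', 'e', 'b', 'c'] -> ['b', 'd', 'e', 'c']
'c': index 3 in ['b', 'd', 'e', 'c'] -> ['c', 'b', 'd', 'e']


Output: [0, 3, 3, 0, 0, 0, 2, 3]


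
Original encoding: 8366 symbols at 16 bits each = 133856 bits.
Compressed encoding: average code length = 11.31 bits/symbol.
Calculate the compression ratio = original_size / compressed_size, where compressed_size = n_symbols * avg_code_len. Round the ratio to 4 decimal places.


original_size = n_symbols * orig_bits = 8366 * 16 = 133856 bits
compressed_size = n_symbols * avg_code_len = 8366 * 11.31 = 94619.46 bits
ratio = original_size / compressed_size = 133856 / 94619.46 = 1.4147

Compression ratio = 1.4147


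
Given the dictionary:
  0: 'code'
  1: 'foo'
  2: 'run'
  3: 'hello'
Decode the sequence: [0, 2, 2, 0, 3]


Look up each index in the dictionary:
  0 -> 'code'
  2 -> 'run'
  2 -> 'run'
  0 -> 'code'
  3 -> 'hello'

Decoded: "code run run code hello"
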